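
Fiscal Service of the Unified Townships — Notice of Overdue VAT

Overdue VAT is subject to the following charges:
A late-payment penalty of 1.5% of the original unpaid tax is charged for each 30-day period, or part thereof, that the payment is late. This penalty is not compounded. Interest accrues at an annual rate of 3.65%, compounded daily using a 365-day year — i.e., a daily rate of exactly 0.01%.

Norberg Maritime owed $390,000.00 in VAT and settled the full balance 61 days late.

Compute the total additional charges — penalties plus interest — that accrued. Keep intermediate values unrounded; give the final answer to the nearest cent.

Penalty periods: ⌈61/30⌉ = 3; penalty = 3 × 1.5% × $390,000.00 = $17,550.00
Interest: $390,000.00 × ((1 + 0.0001)^61 − 1) = $390,000.00 × 0.00611834… = $2,386.1511…
Penalties + interest = $17,550.0000 + $2,386.1511… = $19,936.15

$19,936.15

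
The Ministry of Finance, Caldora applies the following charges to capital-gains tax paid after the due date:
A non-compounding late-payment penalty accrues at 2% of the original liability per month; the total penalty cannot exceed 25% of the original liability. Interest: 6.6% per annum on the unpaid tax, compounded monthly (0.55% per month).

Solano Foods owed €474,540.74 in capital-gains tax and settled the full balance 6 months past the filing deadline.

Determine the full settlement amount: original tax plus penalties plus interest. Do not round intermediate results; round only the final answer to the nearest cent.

€547,362.38

Penalty: 6 × 2% × €474,540.74 = €56,944.89… (below the 25% cap of €118,635.19…)
Interest: €474,540.74 × ((1 + 0.0055)^6 − 1) = €474,540.74 × 0.0334571… = €15,876.7528…
Total = €474,540.74 + €56,944.8888 + €15,876.7528… = €547,362.38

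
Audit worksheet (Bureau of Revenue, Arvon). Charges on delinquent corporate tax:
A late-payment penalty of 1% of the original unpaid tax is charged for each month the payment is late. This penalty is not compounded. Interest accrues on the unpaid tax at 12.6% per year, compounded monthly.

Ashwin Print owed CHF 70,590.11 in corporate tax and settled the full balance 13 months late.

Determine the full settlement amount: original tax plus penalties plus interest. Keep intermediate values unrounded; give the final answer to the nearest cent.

CHF 90,033.41

Late-payment penalty = 1% × CHF 70,590.11 × 13 mo = CHF 9,176.71…
Interest (12.6%/yr ÷ 12 = 1.05%/month): CHF 70,590.11 × ((1 + 0.0105)^13 − 1) = CHF 10,266.5859…
Total = CHF 70,590.11 + CHF 9,176.7143 + CHF 10,266.5859… = CHF 90,033.41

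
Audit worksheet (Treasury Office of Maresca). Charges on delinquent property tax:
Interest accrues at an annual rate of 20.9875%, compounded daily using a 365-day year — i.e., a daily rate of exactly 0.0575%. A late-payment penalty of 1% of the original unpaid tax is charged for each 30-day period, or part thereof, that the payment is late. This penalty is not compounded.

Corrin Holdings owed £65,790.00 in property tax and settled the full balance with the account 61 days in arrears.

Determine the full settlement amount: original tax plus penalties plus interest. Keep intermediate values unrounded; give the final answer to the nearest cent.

Penalty periods: ⌈61/30⌉ = 3; penalty = 3 × 1% × £65,790.00 = £1,973.70
Interest: £65,790.00 × ((1 + 0.000575)^61 − 1) = £65,790.00 × 0.03568694… = £2,347.8440…
Total = £65,790.00 + £1,973.7000 + £2,347.8440… = £70,111.54

£70,111.54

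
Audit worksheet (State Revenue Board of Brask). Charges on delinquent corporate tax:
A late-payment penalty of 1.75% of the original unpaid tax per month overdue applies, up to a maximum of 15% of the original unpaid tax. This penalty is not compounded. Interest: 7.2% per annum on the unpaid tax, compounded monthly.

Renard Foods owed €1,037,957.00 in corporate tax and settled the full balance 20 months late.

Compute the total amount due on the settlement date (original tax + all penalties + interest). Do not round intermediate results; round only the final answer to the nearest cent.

€1,325,567.25

Penalty (uncapped): 20 × 1.75% × €1,037,957.00 = €363,284.95; cap = 15% × €1,037,957.00 = €155,693.55 → penalty = €155,693.55
Interest (7.2%/yr ÷ 12 = 0.6%/month): €1,037,957.00 × ((1 + 0.006)^20 − 1) = €131,916.6969…
Total = €1,037,957.00 + €155,693.5500 + €131,916.6969… = €1,325,567.25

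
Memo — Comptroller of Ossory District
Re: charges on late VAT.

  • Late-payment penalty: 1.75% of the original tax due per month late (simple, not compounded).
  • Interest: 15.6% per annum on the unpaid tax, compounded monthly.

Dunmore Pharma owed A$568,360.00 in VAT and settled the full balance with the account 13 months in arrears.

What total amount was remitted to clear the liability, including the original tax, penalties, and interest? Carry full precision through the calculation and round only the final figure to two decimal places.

Late-payment penalty = 1.75% × A$568,360.00 × 13 mo = A$129,301.90
Interest (15.6%/yr ÷ 12 = 1.3%/month): A$568,360.00 × ((1 + 0.013)^13 − 1) = A$103,913.9689…
Total = A$568,360.00 + A$129,301.9000 + A$103,913.9689… = A$801,575.87

A$801,575.87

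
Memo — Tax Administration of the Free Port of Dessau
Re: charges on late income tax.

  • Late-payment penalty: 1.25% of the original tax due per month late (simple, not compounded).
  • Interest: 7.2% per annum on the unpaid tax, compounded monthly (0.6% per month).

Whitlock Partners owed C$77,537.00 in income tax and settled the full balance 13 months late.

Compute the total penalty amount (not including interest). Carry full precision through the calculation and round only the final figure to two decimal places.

C$12,599.76

Late-payment penalty = 1.25% × C$77,537.00 × 13 mo = C$12,599.76…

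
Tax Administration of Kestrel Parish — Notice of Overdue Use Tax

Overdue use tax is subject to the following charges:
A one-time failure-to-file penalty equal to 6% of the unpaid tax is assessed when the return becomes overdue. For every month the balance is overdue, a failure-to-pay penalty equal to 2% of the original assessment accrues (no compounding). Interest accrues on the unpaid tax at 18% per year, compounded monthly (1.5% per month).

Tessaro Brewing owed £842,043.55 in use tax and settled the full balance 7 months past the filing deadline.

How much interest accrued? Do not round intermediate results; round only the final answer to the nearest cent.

£92,494.20

Interest: £842,043.55 × ((1 + 0.015)^7 − 1) = £842,043.55 × 0.1098449… = £92,494.2004…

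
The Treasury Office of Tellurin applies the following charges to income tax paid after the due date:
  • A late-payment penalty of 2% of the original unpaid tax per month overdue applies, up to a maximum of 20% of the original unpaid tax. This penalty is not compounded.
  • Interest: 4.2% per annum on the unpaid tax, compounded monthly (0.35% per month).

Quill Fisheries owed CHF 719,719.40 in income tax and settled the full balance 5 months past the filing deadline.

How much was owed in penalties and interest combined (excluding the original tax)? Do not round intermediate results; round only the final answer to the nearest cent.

CHF 84,655.50

Penalty: 5 × 2% × CHF 719,719.40 = CHF 71,971.94 (below the 20% cap of CHF 143,943.88)
Interest: CHF 719,719.40 × ((1 + 0.0035)^5 − 1) = CHF 719,719.40 × 0.0176229… = CHF 12,683.5642…
Penalties + interest = CHF 71,971.9400 + CHF 12,683.5642… = CHF 84,655.50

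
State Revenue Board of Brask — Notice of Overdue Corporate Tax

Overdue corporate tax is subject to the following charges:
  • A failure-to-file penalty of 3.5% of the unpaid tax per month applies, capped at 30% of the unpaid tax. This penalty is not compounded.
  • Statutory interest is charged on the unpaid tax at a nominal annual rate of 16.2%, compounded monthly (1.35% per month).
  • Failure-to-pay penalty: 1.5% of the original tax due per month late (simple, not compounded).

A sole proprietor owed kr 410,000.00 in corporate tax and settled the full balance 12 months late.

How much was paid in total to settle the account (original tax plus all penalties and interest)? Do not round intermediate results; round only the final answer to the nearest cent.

kr 678,380.50

Failure-to-file: 12 × 3.5% × kr 410,000.00 = kr 172,200.00, capped at 30% × kr 410,000.00 = kr 123,000.00
Failure-to-pay penalty = 1.5% × kr 410,000.00 × 12 mo = kr 73,800.00
Interest: kr 410,000.00 × ((1 + 0.0135)^12 − 1) = kr 410,000.00 × 0.1745866… = kr 71,580.4997…
Total = kr 410,000.00 + kr 196,800.0000 + kr 71,580.4997… = kr 678,380.50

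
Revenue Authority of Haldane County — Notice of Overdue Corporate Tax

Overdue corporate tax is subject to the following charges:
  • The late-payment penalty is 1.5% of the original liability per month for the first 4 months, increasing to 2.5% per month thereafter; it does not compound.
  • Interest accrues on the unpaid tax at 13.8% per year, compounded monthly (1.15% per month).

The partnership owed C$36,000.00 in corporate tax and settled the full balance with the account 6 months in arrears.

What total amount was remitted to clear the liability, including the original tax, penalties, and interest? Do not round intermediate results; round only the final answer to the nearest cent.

C$42,516.52

Penalty, months 1–4: 4 × 1.5% × C$36,000.00 = C$2,160.00
Penalty, months 5–6: 2 × 2.5% × C$36,000.00 = C$1,800.00
Interest: C$36,000.00 × ((1 + 0.0115)^6 − 1) = C$36,000.00 × 0.0710144… = C$2,556.5195…
Total = C$36,000.00 + C$3,960.0000 + C$2,556.5195… = C$42,516.52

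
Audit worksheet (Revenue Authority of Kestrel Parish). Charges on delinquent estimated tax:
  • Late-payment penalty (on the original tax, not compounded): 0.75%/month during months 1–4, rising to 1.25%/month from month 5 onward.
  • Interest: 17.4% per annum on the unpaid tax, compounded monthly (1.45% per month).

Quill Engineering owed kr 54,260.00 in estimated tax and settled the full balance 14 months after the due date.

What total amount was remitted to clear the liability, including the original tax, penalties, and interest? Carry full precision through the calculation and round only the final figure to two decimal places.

kr 74,785.91

Penalty, months 1–4: 4 × 0.75% × kr 54,260.00 = kr 1,627.80
Penalty, months 5–14: 10 × 1.25% × kr 54,260.00 = kr 6,782.50
Interest: kr 54,260.00 × ((1 + 0.0145)^14 − 1) = kr 54,260.00 × 0.2232880… = kr 12,115.6074…
Total = kr 54,260.00 + kr 8,410.3000 + kr 12,115.6074… = kr 74,785.91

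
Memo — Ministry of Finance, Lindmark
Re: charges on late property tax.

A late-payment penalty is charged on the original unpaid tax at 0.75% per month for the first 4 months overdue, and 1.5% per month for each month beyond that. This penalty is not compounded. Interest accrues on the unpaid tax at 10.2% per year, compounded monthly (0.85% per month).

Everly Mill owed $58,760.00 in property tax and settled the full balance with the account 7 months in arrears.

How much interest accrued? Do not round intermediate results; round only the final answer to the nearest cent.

Interest: $58,760.00 × ((1 + 0.0085)^7 − 1) = $58,760.00 × 0.0610389… = $3,586.6474…

$3,586.65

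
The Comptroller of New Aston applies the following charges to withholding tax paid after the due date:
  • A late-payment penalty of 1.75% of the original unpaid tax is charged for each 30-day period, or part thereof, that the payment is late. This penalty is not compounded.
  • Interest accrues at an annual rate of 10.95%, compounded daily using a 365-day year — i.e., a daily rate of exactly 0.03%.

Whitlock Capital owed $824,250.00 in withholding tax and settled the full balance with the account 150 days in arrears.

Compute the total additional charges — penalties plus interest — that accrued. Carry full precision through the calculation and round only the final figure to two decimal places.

$110,054.52

Penalty periods: ⌈150/30⌉ = 5; penalty = 5 × 1.75% × $824,250.00 = $72,121.88…
Interest: $824,250.00 × ((1 + 0.0003)^150 − 1) = $824,250.00 × 0.04602080… = $37,932.6449…
Penalties + interest = $72,121.8750 + $37,932.6449… = $110,054.52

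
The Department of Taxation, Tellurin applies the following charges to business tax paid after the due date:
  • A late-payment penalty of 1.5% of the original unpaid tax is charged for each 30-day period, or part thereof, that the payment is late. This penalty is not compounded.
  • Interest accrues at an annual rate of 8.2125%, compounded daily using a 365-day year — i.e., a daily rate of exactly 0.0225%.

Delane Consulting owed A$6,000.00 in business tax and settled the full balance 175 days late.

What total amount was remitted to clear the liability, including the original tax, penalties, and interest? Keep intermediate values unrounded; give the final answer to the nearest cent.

Penalty periods: ⌈175/30⌉ = 6; penalty = 6 × 1.5% × A$6,000.00 = A$540.00
Interest: A$6,000.00 × ((1 + 0.000225)^175 − 1) = A$6,000.00 × 0.04015586… = A$240.9352…
Total = A$6,000.00 + A$540.0000 + A$240.9352… = A$6,780.94

A$6,780.94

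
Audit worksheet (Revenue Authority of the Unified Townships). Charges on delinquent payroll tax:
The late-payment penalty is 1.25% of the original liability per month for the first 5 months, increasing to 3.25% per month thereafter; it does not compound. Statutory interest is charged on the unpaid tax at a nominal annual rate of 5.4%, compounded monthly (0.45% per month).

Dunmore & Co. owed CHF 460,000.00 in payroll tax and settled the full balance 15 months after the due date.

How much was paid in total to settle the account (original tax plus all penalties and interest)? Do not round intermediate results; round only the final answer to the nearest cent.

CHF 670,297.41

Penalty, months 1–5: 5 × 1.25% × CHF 460,000.00 = CHF 28,750.00
Penalty, months 6–15: 10 × 3.25% × CHF 460,000.00 = CHF 149,500.00
Interest: CHF 460,000.00 × ((1 + 0.0045)^15 − 1) = CHF 460,000.00 × 0.0696683… = CHF 32,047.4075…
Total = CHF 460,000.00 + CHF 178,250.0000 + CHF 32,047.4075… = CHF 670,297.41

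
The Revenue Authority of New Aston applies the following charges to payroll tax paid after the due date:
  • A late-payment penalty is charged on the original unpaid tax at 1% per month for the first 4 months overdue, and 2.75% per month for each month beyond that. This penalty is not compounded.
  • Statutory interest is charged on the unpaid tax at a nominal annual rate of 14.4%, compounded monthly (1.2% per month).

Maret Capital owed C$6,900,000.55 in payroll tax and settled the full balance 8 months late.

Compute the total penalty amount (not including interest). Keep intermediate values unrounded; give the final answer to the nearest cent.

C$1,035,000.08

Penalty, months 1–4: 4 × 1% × C$6,900,000.55 = C$276,000.02…
Penalty, months 5–8: 4 × 2.75% × C$6,900,000.55 = C$759,000.06…
Total penalty = C$276,000.02… + C$759,000.06… = C$1,035,000.08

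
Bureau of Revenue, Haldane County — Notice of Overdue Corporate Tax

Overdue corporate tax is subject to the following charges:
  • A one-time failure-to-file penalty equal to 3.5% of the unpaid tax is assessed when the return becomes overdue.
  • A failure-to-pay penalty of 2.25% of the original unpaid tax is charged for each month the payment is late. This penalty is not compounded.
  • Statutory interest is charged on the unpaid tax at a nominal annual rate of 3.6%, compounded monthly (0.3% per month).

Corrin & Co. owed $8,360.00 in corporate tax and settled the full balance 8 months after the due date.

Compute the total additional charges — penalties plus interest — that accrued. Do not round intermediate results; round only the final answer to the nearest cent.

Failure-to-file penalty: 3.5% × $8,360.00 = $292.60
Failure-to-pay penalty: 8 × 2.25% × $8,360.00 = $1,504.80
Interest: $8,360.00 × ((1 + 0.003)^8 − 1) = $8,360.00 × 0.0242535… = $202.7594…
Penalties + interest = $1,797.4000 + $202.7594… = $2,000.16

$2,000.16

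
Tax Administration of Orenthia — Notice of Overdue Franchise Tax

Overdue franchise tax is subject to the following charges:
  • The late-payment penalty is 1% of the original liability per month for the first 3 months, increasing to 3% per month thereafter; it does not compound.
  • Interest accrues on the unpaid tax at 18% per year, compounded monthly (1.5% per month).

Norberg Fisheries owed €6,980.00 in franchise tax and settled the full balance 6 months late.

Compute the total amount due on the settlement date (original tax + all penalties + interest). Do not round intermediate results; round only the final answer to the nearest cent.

Penalty, months 1–3: 3 × 1% × €6,980.00 = €209.40
Penalty, months 4–6: 3 × 3% × €6,980.00 = €628.20
Interest: €6,980.00 × ((1 + 0.015)^6 − 1) = €6,980.00 × 0.0934433… = €652.2340…
Total = €6,980.00 + €837.6000 + €652.2340… = €8,469.83

€8,469.83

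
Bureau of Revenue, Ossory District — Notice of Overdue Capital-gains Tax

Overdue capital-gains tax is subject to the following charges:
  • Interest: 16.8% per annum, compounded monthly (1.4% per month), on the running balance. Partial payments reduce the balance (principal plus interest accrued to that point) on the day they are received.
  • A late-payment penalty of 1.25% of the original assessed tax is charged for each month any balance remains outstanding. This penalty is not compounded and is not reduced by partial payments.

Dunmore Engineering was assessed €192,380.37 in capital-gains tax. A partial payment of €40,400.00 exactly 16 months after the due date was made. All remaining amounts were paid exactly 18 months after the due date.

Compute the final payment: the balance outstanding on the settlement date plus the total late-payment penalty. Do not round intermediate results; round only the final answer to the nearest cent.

€248,830.08

Balance at month 16: €192,380.3700 × (1 + 0.014)^16 = €240,307.8930…
After €40,400.00 payment: €240,307.8930… − €40,400.00 = €199,907.8930…
Balance at month 18: €199,907.8930… × (1 + 0.014)^2 = €205,544.4960…
Penalty: 18 × 1.25% × €192,380.37 = €43,285.58…
Final settlement = outstanding balance + penalty = €205,544.4960… + €43,285.58… = €248,830.08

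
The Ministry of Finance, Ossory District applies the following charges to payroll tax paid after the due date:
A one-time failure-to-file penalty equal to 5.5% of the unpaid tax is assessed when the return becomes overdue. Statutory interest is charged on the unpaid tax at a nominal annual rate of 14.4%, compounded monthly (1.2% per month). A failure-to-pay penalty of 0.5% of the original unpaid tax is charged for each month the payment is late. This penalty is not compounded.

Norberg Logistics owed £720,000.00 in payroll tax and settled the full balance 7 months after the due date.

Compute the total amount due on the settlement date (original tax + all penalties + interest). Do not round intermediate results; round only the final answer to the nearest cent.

Failure-to-file penalty: 5.5% × £720,000.00 = £39,600.00
Failure-to-pay penalty = 0.5% × £720,000.00 × 7 mo = £25,200.00
Interest: £720,000.00 × ((1 + 0.012)^7 − 1) = £720,000.00 × 0.0870852… = £62,701.3519…
Total = £720,000.00 + £64,800.0000 + £62,701.3519… = £847,501.35

£847,501.35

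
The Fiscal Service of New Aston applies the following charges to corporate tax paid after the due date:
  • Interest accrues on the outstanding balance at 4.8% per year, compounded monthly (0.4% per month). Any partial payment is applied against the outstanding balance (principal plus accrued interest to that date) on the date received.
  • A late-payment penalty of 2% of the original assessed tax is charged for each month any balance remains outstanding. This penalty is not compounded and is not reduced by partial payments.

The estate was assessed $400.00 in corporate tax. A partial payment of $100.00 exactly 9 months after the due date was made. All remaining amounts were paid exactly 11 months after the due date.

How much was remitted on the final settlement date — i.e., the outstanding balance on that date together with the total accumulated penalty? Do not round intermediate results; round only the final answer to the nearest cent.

Balance at month 9: $400.0000 × (1 + 0.004)^9 = $414.6326…
After $100.00 payment: $414.6326… − $100.00 = $314.6326…
Balance at month 11: $314.6326… × (1 + 0.004)^2 = $317.1547…
Penalty: 11 × 2% × $400.00 = $88.00
Final settlement = outstanding balance + penalty = $317.1547… + $88.00 = $405.15

$405.15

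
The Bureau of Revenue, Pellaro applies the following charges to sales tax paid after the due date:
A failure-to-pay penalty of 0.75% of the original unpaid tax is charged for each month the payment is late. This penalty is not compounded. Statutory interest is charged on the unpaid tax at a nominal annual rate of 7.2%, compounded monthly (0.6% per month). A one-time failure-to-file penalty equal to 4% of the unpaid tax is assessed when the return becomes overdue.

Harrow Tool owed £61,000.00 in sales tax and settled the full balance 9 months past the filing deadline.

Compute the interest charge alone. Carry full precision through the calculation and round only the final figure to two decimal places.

Interest: £61,000.00 × ((1 + 0.006)^9 − 1) = £61,000.00 × 0.0553143… = £3,374.1728…

£3,374.17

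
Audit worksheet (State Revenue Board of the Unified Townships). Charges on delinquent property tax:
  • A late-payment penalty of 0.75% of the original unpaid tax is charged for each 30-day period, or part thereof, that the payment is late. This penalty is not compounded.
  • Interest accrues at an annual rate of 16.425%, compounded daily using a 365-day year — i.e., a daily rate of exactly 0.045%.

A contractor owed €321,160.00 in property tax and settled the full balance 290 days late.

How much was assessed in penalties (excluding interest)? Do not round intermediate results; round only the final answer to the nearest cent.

Penalty periods: ⌈290/30⌉ = 10; penalty = 10 × 0.75% × €321,160.00 = €24,087.00

€24,087.00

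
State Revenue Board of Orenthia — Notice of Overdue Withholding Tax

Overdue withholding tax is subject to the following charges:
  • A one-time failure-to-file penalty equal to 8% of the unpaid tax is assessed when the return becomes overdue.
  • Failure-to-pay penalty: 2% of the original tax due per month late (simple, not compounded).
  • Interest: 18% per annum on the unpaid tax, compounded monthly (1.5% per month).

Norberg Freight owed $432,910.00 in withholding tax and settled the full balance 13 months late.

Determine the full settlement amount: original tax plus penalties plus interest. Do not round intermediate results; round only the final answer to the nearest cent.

Failure-to-file penalty: 8% × $432,910.00 = $34,632.80
Failure-to-pay penalty = 2% × $432,910.00 × 13 mo = $112,556.60
Interest: $432,910.00 × ((1 + 0.015)^13 − 1) = $432,910.00 × 0.2135524… = $92,448.9885…
Total = $432,910.00 + $147,189.4000 + $92,448.9885… = $672,548.39

$672,548.39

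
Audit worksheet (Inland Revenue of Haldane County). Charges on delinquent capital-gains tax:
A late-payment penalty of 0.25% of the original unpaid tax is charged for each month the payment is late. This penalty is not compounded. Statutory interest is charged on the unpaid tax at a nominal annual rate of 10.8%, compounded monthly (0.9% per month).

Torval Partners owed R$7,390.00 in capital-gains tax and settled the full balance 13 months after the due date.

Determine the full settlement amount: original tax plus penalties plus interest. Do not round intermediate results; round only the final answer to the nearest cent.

R$8,543.07

Late-payment penalty: 13 × 0.25% × R$7,390.00 = R$240.18…
Interest: R$7,390.00 × ((1 + 0.009)^13 − 1) = R$7,390.00 × 0.1235313… = R$912.8960…
Total = R$7,390.00 + R$240.1750 + R$912.8960… = R$8,543.07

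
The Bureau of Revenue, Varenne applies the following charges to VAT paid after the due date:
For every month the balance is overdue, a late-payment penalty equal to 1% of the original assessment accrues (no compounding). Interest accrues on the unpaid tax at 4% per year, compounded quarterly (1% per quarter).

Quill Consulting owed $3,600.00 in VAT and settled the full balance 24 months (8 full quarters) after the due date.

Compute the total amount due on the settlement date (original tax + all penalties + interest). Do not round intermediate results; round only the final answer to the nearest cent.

Late-payment penalty: 24 × 1% × $3,600.00 = $864.00
Interest: $3,600.00 × ((1 + 0.01)^8 − 1) = $3,600.00 × 0.0828567… = $298.2841…
Total = $3,600.00 + $864.0000 + $298.2841… = $4,762.28

$4,762.28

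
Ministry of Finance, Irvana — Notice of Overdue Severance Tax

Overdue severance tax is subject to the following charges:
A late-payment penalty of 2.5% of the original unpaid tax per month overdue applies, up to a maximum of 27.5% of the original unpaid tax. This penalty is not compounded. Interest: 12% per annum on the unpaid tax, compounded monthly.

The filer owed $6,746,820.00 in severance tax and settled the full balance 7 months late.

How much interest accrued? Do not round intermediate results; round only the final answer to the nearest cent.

$486,684.24

Interest (12%/yr ÷ 12 = 1%/month): $6,746,820.00 × ((1 + 0.01)^7 − 1) = $486,684.2363…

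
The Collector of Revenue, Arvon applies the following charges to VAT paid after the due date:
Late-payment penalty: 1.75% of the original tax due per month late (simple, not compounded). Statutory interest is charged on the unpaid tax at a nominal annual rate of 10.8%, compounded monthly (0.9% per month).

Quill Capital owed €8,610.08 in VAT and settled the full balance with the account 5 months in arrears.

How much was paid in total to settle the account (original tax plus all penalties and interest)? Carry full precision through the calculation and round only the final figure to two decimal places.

Late-payment penalty: 5 × 1.75% × €8,610.08 = €753.38…
Interest: €8,610.08 × ((1 + 0.009)^5 − 1) = €8,610.08 × 0.0458173… = €394.4908…
Total = €8,610.08 + €753.3820 + €394.4908… = €9,757.95

€9,757.95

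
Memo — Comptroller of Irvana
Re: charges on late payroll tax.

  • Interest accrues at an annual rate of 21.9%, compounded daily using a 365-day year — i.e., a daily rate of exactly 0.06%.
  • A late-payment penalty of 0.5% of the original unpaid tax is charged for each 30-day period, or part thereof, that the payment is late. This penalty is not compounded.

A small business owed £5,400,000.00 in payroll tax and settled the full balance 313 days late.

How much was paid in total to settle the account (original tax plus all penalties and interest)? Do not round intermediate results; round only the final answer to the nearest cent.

Penalty periods: ⌈313/30⌉ = 11; penalty = 11 × 0.5% × £5,400,000.00 = £297,000.00
Interest: £5,400,000.00 × ((1 + 0.0006)^313 − 1) = £5,400,000.00 × 0.20652422… = £1,115,230.8013…
Total = £5,400,000.00 + £297,000.0000 + £1,115,230.8013… = £6,812,230.80

£6,812,230.80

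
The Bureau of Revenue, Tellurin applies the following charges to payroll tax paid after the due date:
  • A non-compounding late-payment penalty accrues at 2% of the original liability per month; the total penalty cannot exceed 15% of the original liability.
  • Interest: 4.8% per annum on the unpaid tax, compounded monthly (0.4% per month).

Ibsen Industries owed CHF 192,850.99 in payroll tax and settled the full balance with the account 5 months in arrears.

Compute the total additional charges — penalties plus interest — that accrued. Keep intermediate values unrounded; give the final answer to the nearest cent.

CHF 23,173.10

Penalty: 5 × 2% × CHF 192,850.99 = CHF 19,285.10… (below the 15% cap of CHF 28,927.65…)
Interest: CHF 192,850.99 × ((1 + 0.004)^5 − 1) = CHF 192,850.99 × 0.0201606… = CHF 3,887.9996…
Penalties + interest = CHF 19,285.0990 + CHF 3,887.9996… = CHF 23,173.10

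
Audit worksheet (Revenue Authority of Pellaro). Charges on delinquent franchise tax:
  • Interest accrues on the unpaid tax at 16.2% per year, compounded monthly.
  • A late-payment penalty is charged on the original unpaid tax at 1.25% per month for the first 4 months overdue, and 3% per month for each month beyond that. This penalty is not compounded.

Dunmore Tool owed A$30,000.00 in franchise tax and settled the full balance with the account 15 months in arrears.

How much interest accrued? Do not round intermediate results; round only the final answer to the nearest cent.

A$6,684.07

Interest (16.2%/yr ÷ 12 = 1.35%/month): A$30,000.00 × ((1 + 0.0135)^15 − 1) = A$6,684.0731…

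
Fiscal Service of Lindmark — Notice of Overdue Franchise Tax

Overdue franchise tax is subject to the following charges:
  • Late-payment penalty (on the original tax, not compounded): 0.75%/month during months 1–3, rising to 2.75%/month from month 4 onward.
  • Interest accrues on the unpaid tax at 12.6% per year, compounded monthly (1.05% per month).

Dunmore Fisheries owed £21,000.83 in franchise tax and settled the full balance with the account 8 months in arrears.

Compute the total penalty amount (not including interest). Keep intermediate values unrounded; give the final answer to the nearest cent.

Penalty, months 1–3: 3 × 0.75% × £21,000.83 = £472.52…
Penalty, months 4–8: 5 × 2.75% × £21,000.83 = £2,887.61…
Total penalty = £472.52… + £2,887.61… = £3,360.13

£3,360.13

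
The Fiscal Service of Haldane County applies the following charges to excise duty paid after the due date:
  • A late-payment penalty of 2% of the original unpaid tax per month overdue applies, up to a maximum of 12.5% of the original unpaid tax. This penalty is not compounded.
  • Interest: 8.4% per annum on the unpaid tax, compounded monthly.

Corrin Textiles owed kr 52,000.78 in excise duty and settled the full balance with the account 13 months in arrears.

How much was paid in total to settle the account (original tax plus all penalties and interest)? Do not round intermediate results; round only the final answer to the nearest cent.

Penalty (uncapped): 13 × 2% × kr 52,000.78 = kr 13,520.20…; cap = 12.5% × kr 52,000.78 = kr 6,500.10… → penalty = kr 6,500.10…
Interest (8.4%/yr ÷ 12 = 0.7%/month): kr 52,000.78 × ((1 + 0.007)^13 − 1) = kr 4,936.0095…
Total = kr 52,000.78 + kr 6,500.0975 + kr 4,936.0095… = kr 63,436.89

kr 63,436.89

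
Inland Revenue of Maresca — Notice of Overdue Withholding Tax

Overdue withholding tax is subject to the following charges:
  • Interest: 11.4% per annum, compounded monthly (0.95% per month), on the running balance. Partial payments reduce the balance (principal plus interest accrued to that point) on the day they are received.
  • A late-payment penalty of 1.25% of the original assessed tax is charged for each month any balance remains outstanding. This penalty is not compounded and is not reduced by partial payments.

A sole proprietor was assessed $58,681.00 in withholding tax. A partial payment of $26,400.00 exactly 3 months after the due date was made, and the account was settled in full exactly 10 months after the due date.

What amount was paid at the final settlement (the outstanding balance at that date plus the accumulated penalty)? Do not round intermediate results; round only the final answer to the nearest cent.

$43,628.84

Balance at month 3: $58,681.0000 × (1 + 0.0095)^3 = $60,369.3467…
After $26,400.00 payment: $60,369.3467… − $26,400.00 = $33,969.3467…
Balance at month 10: $33,969.3467… × (1 + 0.0095)^7 = $36,293.7177…
Penalty: 10 × 1.25% × $58,681.00 = $7,335.13…
Final settlement = outstanding balance + penalty = $36,293.7177… + $7,335.13… = $43,628.84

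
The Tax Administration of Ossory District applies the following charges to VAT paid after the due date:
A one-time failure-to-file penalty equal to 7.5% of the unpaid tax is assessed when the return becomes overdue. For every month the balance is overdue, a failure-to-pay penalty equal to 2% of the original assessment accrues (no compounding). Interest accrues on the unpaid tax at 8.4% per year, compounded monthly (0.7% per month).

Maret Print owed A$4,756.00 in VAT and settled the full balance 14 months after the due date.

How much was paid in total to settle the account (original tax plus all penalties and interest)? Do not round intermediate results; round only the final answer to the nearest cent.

A$6,932.28

Failure-to-file penalty: 7.5% × A$4,756.00 = A$356.70
Failure-to-pay penalty: 14 × 2% × A$4,756.00 = A$1,331.68
Interest: A$4,756.00 × ((1 + 0.007)^14 − 1) = A$4,756.00 × 0.1025863… = A$487.9004…
Total = A$4,756.00 + A$1,688.3800 + A$487.9004… = A$6,932.28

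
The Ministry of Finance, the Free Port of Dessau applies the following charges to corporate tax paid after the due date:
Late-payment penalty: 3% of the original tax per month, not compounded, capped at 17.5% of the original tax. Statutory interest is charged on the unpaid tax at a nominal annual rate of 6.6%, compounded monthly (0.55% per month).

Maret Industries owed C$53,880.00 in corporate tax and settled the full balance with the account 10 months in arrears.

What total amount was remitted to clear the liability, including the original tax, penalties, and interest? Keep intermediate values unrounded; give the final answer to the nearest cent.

C$66,346.83

Penalty (uncapped): 10 × 3% × C$53,880.00 = C$16,164.00; cap = 17.5% × C$53,880.00 = C$9,429.00 → penalty = C$9,429.00
Interest: C$53,880.00 × ((1 + 0.0055)^10 − 1) = C$53,880.00 × 0.0563814… = C$3,037.8303…
Total = C$53,880.00 + C$9,429.0000 + C$3,037.8303… = C$66,346.83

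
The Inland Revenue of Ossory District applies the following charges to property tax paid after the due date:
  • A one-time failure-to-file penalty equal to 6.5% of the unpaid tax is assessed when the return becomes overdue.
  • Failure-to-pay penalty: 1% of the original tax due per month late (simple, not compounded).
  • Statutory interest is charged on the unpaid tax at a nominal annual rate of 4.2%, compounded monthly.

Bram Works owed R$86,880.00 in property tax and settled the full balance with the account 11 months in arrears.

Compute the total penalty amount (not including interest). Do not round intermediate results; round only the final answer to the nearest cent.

Failure-to-file penalty: 6.5% × R$86,880.00 = R$5,647.20
Failure-to-pay penalty: 11 × 1% × R$86,880.00 = R$9,556.80
Total penalty = R$5,647.20 + R$9,556.80 = R$15,204.00

R$15,204.00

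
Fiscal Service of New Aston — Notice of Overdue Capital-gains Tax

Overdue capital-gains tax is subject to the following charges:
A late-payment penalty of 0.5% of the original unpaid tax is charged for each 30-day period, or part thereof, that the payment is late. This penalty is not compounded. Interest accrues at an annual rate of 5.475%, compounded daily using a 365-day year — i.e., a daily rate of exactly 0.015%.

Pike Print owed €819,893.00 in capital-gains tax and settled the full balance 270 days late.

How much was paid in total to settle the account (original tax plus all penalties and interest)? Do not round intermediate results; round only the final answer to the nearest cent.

Penalty periods: ⌈270/30⌉ = 9; penalty = 9 × 0.5% × €819,893.00 = €36,895.19…
Interest: €819,893.00 × ((1 + 0.00015)^270 − 1) = €819,893.00 × 0.04132815… = €33,884.6584…
Total = €819,893.00 + €36,895.1850 + €33,884.6584… = €890,672.84

€890,672.84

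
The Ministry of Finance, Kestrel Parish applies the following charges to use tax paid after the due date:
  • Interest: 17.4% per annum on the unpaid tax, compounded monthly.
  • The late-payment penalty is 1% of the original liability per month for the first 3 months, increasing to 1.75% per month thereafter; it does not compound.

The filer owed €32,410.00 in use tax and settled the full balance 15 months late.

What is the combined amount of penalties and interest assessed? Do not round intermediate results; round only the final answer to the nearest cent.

Penalty, months 1–3: 3 × 1% × €32,410.00 = €972.30
Penalty, months 4–15: 12 × 1.75% × €32,410.00 = €6,806.10
Interest (17.4%/yr ÷ 12 = 1.45%/month): €32,410.00 × ((1 + 0.0145)^15 − 1) = €7,811.6425…
Penalties + interest = €7,778.4000 + €7,811.6425… = €15,590.04

€15,590.04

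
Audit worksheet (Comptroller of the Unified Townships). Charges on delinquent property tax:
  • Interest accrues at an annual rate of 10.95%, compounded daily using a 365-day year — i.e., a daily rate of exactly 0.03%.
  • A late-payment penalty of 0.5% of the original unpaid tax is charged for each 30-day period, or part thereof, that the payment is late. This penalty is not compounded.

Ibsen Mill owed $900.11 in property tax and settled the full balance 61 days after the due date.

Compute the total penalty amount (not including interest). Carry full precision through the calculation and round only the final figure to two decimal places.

$13.50

Penalty periods: ⌈61/30⌉ = 3; penalty = 3 × 0.5% × $900.11 = $13.50…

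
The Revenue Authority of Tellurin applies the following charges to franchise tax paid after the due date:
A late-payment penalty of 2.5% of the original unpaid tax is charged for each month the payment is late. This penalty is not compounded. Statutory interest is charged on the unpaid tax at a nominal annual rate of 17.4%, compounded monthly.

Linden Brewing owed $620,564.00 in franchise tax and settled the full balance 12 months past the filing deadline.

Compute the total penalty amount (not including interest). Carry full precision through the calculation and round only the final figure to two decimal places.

Late-payment penalty = 2.5% × $620,564.00 × 12 mo = $186,169.20

$186,169.20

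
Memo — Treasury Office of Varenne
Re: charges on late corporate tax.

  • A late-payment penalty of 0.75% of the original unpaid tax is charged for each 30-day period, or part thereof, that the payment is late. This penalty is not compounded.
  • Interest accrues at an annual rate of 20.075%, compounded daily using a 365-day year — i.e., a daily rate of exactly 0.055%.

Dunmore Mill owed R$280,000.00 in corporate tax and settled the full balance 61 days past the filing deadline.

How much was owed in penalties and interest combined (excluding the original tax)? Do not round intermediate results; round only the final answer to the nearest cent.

Penalty periods: ⌈61/30⌉ = 3; penalty = 3 × 0.75% × R$280,000.00 = R$6,300.00
Interest: R$280,000.00 × ((1 + 0.00055)^61 − 1) = R$280,000.00 × 0.03410961… = R$9,550.6910…
Penalties + interest = R$6,300.0000 + R$9,550.6910… = R$15,850.69

R$15,850.69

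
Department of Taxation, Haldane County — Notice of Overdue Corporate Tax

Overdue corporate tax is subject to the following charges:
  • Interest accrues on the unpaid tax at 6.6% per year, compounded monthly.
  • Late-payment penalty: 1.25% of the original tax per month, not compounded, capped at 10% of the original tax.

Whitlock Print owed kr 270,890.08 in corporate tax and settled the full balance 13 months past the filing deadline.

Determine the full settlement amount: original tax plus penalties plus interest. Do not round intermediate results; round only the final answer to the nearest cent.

kr 317,999.96

Penalty (uncapped): 13 × 1.25% × kr 270,890.08 = kr 44,019.64…; cap = 10% × kr 270,890.08 = kr 27,089.01… → penalty = kr 27,089.01…
Interest (6.6%/yr ÷ 12 = 0.55%/month): kr 270,890.08 × ((1 + 0.0055)^13 − 1) = kr 20,020.8747…
Total = kr 270,890.08 + kr 27,089.0080 + kr 20,020.8747… = kr 317,999.96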